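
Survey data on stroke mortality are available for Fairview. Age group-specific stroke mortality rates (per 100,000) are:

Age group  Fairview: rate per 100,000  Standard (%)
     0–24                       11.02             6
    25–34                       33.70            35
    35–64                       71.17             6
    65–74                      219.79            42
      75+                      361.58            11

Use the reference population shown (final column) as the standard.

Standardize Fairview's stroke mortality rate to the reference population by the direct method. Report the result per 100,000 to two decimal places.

Standard weights: 0.06, 0.35, 0.06, 0.42, 0.11.
Standardized rate: 0.0600×11.02 + 0.3500×33.70 + 0.0600×71.17 + 0.4200×219.79 + 0.1100×361.58 = 148.8120 per 100,000.

148.81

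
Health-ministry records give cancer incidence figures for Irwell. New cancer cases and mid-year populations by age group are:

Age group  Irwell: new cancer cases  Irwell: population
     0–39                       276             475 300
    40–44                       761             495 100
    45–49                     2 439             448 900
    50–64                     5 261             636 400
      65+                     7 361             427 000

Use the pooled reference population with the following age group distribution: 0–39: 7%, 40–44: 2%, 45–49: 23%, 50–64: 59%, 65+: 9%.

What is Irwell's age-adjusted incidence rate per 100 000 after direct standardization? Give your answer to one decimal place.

775.0

Age-specific rates per 100 000 for Irwell: 58.07, 153.71, 543.33, 826.68, 1723.89.
Standard weights: 0.07, 0.02, 0.23, 0.59, 0.09.
Standardized rate: 0.0700×58.07 + 0.0200×153.71 + 0.2300×543.33 + 0.5900×826.68 + 0.0900×1723.89 = 774.9963 per 100 000.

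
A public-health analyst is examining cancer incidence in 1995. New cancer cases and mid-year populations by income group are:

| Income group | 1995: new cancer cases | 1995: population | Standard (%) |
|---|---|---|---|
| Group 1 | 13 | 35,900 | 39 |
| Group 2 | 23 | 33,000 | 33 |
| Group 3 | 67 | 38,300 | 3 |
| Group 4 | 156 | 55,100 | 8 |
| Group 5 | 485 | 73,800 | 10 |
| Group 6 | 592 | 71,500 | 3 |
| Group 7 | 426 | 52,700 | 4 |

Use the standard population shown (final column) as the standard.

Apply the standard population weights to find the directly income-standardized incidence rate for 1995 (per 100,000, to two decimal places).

Income-specific rates per 100,000 for 1995: 36.21, 69.70, 174.93, 283.12, 657.18, 827.97, 808.35.
Standard weights: 0.39, 0.33, 0.03, 0.08, 0.10, 0.03, 0.04.
Standardized rate: 0.3900×36.21 + 0.3300×69.70 + 0.0300×174.93 + 0.0800×283.12 + 0.1000×657.18 + 0.0300×827.97 + 0.0400×808.35 = 187.9116 per 100,000.

187.91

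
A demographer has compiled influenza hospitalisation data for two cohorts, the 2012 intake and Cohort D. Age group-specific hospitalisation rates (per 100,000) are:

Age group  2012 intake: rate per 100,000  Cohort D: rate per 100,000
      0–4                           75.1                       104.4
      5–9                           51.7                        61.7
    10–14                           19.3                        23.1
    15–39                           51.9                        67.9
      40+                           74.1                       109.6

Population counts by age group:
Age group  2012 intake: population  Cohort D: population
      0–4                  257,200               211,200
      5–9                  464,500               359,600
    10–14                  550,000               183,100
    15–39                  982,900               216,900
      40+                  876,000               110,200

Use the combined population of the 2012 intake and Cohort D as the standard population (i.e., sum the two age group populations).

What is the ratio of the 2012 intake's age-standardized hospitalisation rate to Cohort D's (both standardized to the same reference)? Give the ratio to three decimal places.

0.742

Combined standard total = 4,211,600; weights = 0.1112, 0.1957, 0.1741, 0.2849, 0.2342.
The 2012 intake: 0.1112×75.1 + 0.1957×51.7 + 0.1741×19.3 + 0.2849×51.9 + 0.2342×74.1 = 53.9649 per 100,000.
Cohort D: 0.1112×104.4 + 0.1957×61.7 + 0.1741×23.1 + 0.2849×67.9 + 0.2342×109.6 = 72.7126 per 100,000.
Ratio = 53.9649 ÷ 72.7126 = 0.74217.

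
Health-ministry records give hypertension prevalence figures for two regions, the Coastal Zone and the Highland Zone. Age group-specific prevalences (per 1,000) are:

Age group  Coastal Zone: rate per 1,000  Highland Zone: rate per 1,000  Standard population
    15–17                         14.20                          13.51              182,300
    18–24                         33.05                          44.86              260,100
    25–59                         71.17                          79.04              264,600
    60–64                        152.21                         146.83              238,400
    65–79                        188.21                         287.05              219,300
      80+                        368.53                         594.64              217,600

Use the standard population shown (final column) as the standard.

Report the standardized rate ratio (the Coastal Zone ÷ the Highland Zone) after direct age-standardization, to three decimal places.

Standard total = 1,382,300; weights = 0.1319, 0.1882, 0.1914, 0.1725, 0.1586, 0.1574.
The Coastal Zone: 0.1319×14.20 + 0.1882×33.05 + 0.1914×71.17 + 0.1725×152.21 + 0.1586×188.21 + 0.1574×368.53 = 135.8388 per 1,000.
The Highland Zone: 0.1319×13.51 + 0.1882×44.86 + 0.1914×79.04 + 0.1725×146.83 + 0.1586×287.05 + 0.1574×594.64 = 189.8234 per 1,000.
Ratio = 135.8388 ÷ 189.8234 = 0.71561.

0.716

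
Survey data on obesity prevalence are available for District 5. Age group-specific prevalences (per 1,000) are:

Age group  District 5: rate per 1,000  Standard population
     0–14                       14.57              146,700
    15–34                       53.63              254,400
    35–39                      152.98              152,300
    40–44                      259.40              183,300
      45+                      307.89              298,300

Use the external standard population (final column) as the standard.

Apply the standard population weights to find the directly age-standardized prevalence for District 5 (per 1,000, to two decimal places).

172.44

Standard total = 1,035,000; weights = 0.1417, 0.2458, 0.1471, 0.1771, 0.2882.
Standardized rate: 0.1417×14.57 + 0.2458×53.63 + 0.1471×152.98 + 0.1771×259.40 + 0.2882×307.89 = 172.4361 per 1,000.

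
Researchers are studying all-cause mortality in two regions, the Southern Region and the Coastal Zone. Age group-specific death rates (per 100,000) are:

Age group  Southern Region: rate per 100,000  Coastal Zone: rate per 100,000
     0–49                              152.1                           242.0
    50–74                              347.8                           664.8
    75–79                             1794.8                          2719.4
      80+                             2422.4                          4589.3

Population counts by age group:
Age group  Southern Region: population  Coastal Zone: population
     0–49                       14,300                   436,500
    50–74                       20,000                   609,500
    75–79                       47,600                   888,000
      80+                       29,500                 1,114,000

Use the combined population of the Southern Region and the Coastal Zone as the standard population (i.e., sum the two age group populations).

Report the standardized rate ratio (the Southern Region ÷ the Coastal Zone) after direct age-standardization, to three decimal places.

0.569

Combined standard total = 3,159,400; weights = 0.1427, 0.1992, 0.2961, 0.3619.
The Southern Region: 0.1427×152.1 + 0.1992×347.8 + 0.2961×1794.8 + 0.3619×2422.4 = 1499.2518 per 100,000.
The Coastal Zone: 0.1427×242.0 + 0.1992×664.8 + 0.2961×2719.4 + 0.3619×4589.3 = 2633.3229 per 100,000.
Ratio = 1499.2518 ÷ 2633.3229 = 0.56934.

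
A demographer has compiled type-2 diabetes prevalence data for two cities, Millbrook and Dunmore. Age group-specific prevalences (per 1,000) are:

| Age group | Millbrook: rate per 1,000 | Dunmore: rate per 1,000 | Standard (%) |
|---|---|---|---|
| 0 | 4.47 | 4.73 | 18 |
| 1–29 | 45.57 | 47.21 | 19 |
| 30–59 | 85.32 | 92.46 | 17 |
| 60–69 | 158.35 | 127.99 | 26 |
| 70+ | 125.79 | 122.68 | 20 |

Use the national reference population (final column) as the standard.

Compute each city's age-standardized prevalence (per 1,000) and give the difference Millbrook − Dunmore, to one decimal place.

6.9

Standard weights: 0.18, 0.19, 0.17, 0.26, 0.20.
Millbrook: 0.1800×4.47 + 0.1900×45.57 + 0.1700×85.32 + 0.2600×158.35 + 0.2000×125.79 = 90.2963 per 1,000.
Dunmore: 0.1800×4.73 + 0.1900×47.21 + 0.1700×92.46 + 0.2600×127.99 + 0.2000×122.68 = 83.3529 per 1,000.
Difference = 90.2963 − 83.3529 = 6.9434.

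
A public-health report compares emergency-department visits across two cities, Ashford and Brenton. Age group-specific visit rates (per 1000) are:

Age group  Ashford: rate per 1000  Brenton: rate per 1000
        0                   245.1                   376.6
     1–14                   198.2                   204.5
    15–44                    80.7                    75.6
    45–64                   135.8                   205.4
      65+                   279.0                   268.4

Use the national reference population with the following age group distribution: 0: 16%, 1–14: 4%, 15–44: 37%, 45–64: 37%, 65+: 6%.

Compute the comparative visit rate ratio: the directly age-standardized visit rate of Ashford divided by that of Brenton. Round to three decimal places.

0.764

Standard weights: 0.16, 0.04, 0.37, 0.37, 0.06.
Ashford: 0.1600×245.1 + 0.0400×198.2 + 0.3700×80.7 + 0.3700×135.8 + 0.0600×279.0 = 143.9890 per 1000.
Brenton: 0.1600×376.6 + 0.0400×204.5 + 0.3700×75.6 + 0.3700×205.4 + 0.0600×268.4 = 188.5100 per 1000.
Ratio = 143.9890 ÷ 188.5100 = 0.76383.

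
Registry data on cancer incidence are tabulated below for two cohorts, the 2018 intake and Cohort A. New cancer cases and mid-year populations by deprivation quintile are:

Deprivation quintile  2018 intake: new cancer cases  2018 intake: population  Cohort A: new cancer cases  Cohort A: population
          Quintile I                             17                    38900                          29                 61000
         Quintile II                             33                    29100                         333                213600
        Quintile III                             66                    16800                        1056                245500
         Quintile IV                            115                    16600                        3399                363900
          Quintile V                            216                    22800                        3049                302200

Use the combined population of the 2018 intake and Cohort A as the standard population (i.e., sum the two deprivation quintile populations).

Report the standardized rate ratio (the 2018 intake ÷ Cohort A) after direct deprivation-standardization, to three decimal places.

0.842

Deprivation-specific rates per 100000 for the 2018 intake: 43.70, 113.40, 392.86, 692.77, 947.37.
For Cohort A: 47.54, 155.90, 430.14, 934.05, 1008.93.
Combined standard total = 1310400; weights = 0.0762, 0.1852, 0.2002, 0.2904, 0.2480.
The 2018 intake: 0.0762×43.70 + 0.1852×113.40 + 0.2002×392.86 + 0.2904×692.77 + 0.2480×947.37 = 539.0942 per 100000.
Cohort A: 0.0762×47.54 + 0.1852×155.90 + 0.2002×430.14 + 0.2904×934.05 + 0.2480×1008.93 = 640.0498 per 100000.
Ratio = 539.0942 ÷ 640.0498 = 0.84227.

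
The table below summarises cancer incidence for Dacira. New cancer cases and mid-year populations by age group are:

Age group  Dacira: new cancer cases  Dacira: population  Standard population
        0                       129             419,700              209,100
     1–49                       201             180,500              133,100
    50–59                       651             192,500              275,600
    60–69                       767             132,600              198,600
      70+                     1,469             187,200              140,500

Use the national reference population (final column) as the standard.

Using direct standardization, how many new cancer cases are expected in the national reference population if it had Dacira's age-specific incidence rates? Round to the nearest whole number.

3396

Age-specific rates per 100,000 for Dacira: 30.74, 111.36, 338.18, 578.43, 784.72.
Expected new cancer cases = Σ (standard pop × age-specific rate ÷ 100,000)
= 209,100×30.74/100,000 + 133,100×111.36/100,000 + 275,600×338.18/100,000 + 198,600×578.43/100,000 + 140,500×784.72/100,000
= 64.27 + 148.22 + 932.03 + 1148.76 + 1102.53 = 3395.81.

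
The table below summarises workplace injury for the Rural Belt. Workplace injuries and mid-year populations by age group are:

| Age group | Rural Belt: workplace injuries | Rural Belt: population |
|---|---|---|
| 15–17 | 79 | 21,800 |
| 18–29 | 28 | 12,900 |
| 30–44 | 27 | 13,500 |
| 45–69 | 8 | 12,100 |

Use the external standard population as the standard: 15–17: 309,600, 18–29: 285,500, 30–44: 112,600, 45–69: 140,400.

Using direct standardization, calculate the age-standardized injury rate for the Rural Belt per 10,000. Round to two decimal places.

Age-specific rates per 10,000 for the Rural Belt: 36.24, 21.71, 20.00, 6.61.
Standard total = 848,100; weights = 0.3651, 0.3366, 0.1328, 0.1655.
Standardized rate: 0.3651×36.24 + 0.3366×21.71 + 0.1328×20.00 + 0.1655×6.61 = 24.2856 per 10,000.

24.29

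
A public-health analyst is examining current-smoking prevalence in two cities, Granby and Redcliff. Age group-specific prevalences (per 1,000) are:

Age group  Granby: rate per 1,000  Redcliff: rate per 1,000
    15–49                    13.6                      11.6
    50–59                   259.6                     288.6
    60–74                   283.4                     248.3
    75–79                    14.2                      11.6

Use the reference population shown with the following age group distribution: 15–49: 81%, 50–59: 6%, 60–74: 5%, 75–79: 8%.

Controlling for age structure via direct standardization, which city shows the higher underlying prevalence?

Granby

Standard weights: 0.81, 0.06, 0.05, 0.08.
Granby: 0.8100×13.6 + 0.0600×259.6 + 0.0500×283.4 + 0.0800×14.2 = 41.8980 per 1,000.
Redcliff: 0.8100×11.6 + 0.0600×288.6 + 0.0500×248.3 + 0.0800×11.6 = 40.0550 per 1,000.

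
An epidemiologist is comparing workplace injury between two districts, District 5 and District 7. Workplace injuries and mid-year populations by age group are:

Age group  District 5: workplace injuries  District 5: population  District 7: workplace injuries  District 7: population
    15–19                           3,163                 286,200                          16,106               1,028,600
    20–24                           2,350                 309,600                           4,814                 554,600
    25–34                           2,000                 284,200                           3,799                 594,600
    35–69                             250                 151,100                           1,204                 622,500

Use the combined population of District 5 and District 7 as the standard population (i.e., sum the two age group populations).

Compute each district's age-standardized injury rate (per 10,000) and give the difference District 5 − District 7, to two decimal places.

-17.34

Age-specific rates per 10,000 for District 5: 110.52, 75.90, 70.37, 16.55.
For District 7: 156.58, 86.80, 63.89, 19.34.
Combined standard total = 3,831,400; weights = 0.3432, 0.2256, 0.2294, 0.2019.
District 5: 0.3432×110.52 + 0.2256×75.90 + 0.2294×70.37 + 0.2019×16.55 = 74.5283 per 10,000.
District 7: 0.3432×156.58 + 0.2256×86.80 + 0.2294×63.89 + 0.2019×19.34 = 91.8719 per 10,000.
Difference = 74.5283 − 91.8719 = -17.3436.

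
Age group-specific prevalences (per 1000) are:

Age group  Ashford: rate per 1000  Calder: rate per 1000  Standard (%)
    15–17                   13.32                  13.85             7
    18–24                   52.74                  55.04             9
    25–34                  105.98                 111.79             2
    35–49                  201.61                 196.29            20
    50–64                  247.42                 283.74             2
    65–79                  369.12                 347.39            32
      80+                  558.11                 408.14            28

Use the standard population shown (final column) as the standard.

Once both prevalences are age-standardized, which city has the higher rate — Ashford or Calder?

Ashford

Standard weights: 0.07, 0.09, 0.02, 0.20, 0.02, 0.32, 0.28.
Ashford: 0.0700×13.32 + 0.0900×52.74 + 0.0200×105.98 + 0.2000×201.61 + 0.0200×247.42 + 0.3200×369.12 + 0.2800×558.11 = 327.4582 per 1000.
Calder: 0.0700×13.85 + 0.0900×55.04 + 0.0200×111.79 + 0.2000×196.29 + 0.0200×283.74 + 0.3200×347.39 + 0.2800×408.14 = 278.5357 per 1000.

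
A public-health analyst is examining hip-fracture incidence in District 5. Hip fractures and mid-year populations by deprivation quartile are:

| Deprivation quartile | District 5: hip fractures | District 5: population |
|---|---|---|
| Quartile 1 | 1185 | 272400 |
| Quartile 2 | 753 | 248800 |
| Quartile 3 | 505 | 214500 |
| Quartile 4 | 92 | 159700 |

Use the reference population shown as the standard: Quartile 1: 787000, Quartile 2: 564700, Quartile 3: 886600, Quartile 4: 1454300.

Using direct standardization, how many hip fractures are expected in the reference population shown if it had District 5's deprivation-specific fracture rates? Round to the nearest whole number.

Deprivation-specific rates per 100000 for District 5: 435.02, 302.65, 235.43, 57.61.
Expected hip fractures = Σ (standard pop × deprivation-specific rate ÷ 100000)
= 787000×435.02/100000 + 564700×302.65/100000 + 886600×235.43/100000 + 1454300×57.61/100000
= 3423.62 + 1709.08 + 2087.33 + 837.79 = 8057.83.

8058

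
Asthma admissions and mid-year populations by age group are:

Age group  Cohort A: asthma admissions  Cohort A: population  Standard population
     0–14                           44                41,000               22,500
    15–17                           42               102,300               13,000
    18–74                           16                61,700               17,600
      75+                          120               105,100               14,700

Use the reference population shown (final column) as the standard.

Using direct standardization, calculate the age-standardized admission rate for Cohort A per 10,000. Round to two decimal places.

Age-specific rates per 10,000 for Cohort A: 10.73, 4.11, 2.59, 11.42.
Standard total = 67,800; weights = 0.3319, 0.1917, 0.2596, 0.2168.
Standardized rate: 0.3319×10.73 + 0.1917×4.11 + 0.2596×2.59 + 0.2168×11.42 = 7.4973 per 10,000.

7.50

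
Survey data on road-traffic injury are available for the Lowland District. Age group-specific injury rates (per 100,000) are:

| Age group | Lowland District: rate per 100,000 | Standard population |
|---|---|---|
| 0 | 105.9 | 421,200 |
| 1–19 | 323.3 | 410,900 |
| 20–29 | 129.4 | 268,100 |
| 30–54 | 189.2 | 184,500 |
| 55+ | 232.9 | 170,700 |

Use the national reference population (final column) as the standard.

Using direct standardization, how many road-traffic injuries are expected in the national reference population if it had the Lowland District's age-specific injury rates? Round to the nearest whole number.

2868

Expected road-traffic injuries = Σ (standard pop × age-specific rate ÷ 100,000)
= 421,200×105.9/100,000 + 410,900×323.3/100,000 + 268,100×129.4/100,000 + 184,500×189.2/100,000 + 170,700×232.9/100,000
= 446.05 + 1328.44 + 346.92 + 349.07 + 397.56 = 2868.05.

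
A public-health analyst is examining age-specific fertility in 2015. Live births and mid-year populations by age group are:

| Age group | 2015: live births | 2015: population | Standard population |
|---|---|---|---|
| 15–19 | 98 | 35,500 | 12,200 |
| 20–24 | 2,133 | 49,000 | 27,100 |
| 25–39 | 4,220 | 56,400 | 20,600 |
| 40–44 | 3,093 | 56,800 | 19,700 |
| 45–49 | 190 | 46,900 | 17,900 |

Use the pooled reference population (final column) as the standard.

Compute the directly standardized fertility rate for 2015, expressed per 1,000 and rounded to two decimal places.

Age-specific rates per 1,000 for 2015: 2.761, 43.531, 74.823, 54.454, 4.051.
Standard total = 97,500; weights = 0.1251, 0.2779, 0.2113, 0.2021, 0.1836.
Standardized rate: 0.1251×2.761 + 0.2779×43.531 + 0.2113×74.823 + 0.2021×54.454 + 0.1836×4.051 = 39.9997 per 1,000.

40.00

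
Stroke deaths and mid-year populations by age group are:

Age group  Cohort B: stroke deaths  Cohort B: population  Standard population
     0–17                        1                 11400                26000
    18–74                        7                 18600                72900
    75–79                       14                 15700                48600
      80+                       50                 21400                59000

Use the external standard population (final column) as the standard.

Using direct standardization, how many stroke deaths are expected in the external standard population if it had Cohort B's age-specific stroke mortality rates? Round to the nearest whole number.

211

Age-specific rates per 100000 for Cohort B: 8.77, 37.63, 89.17, 233.64.
Expected stroke deaths = Σ (standard pop × age-specific rate ÷ 100000)
= 26000×8.77/100000 + 72900×37.63/100000 + 48600×89.17/100000 + 59000×233.64/100000
= 2.28 + 27.44 + 43.34 + 137.85 = 210.90.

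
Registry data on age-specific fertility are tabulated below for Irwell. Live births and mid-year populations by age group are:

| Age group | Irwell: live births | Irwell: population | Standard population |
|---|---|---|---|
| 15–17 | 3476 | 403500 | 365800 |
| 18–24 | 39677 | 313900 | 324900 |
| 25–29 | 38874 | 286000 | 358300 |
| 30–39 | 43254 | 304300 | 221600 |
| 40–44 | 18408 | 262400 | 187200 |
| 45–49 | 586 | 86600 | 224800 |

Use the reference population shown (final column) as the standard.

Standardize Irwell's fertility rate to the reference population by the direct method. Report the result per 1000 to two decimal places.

Age-specific rates per 1000 for Irwell: 8.615, 126.400, 135.923, 142.143, 70.152, 6.767.
Standard total = 1682600; weights = 0.2174, 0.1931, 0.2129, 0.1317, 0.1113, 0.1336.
Standardized rate: 0.2174×8.615 + 0.1931×126.400 + 0.2129×135.923 + 0.1317×142.143 + 0.1113×70.152 + 0.1336×6.767 = 82.6533 per 1000.

82.65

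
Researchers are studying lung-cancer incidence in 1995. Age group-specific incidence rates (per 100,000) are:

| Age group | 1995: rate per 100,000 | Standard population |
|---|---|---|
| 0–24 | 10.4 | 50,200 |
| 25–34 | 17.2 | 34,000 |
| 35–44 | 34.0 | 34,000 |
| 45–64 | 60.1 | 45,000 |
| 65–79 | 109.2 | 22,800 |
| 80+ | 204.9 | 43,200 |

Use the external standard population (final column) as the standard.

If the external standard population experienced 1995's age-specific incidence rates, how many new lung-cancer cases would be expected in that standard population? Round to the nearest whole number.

Expected new lung-cancer cases = Σ (standard pop × age-specific rate ÷ 100,000)
= 50,200×10.4/100,000 + 34,000×17.2/100,000 + 34,000×34.0/100,000 + 45,000×60.1/100,000 + 22,800×109.2/100,000 + 43,200×204.9/100,000
= 5.22 + 5.85 + 11.56 + 27.05 + 24.90 + 88.52 = 163.09.

163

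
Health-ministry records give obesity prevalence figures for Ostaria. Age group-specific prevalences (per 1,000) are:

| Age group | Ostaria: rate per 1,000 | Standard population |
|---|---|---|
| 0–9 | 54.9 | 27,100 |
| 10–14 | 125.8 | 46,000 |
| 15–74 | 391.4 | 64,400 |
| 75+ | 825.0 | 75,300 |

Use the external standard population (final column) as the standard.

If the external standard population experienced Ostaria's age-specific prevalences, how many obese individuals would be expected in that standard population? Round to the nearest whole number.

Expected obese individuals = Σ (standard pop × age-specific rate ÷ 1,000)
= 27,100×54.9/1,000 + 46,000×125.8/1,000 + 64,400×391.4/1,000 + 75,300×825.0/1,000
= 1487.79 + 5786.80 + 25206.16 + 62122.50 = 94603.25.

94603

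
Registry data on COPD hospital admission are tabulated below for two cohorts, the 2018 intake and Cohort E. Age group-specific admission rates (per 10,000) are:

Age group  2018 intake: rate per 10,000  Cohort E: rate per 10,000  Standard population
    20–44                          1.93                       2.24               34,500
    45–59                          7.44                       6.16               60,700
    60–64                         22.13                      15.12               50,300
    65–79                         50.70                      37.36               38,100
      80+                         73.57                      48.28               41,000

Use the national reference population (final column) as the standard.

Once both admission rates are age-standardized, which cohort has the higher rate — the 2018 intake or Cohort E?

2018 intake

Standard total = 224,600; weights = 0.1536, 0.2703, 0.2240, 0.1696, 0.1825.
The 2018 intake: 0.1536×1.93 + 0.2703×7.44 + 0.2240×22.13 + 0.1696×50.70 + 0.1825×73.57 = 29.2937 per 10,000.
Cohort E: 0.1536×2.24 + 0.2703×6.16 + 0.2240×15.12 + 0.1696×37.36 + 0.1825×48.28 = 20.5460 per 10,000.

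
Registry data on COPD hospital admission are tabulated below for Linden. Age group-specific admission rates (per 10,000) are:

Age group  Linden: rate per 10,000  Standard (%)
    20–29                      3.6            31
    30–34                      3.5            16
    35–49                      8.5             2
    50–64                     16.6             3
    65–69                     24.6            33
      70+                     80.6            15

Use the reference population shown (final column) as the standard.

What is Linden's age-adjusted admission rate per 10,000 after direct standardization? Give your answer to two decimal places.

Standard weights: 0.31, 0.16, 0.02, 0.03, 0.33, 0.15.
Standardized rate: 0.3100×3.6 + 0.1600×3.5 + 0.0200×8.5 + 0.0300×16.6 + 0.3300×24.6 + 0.1500×80.6 = 22.5520 per 10,000.

22.55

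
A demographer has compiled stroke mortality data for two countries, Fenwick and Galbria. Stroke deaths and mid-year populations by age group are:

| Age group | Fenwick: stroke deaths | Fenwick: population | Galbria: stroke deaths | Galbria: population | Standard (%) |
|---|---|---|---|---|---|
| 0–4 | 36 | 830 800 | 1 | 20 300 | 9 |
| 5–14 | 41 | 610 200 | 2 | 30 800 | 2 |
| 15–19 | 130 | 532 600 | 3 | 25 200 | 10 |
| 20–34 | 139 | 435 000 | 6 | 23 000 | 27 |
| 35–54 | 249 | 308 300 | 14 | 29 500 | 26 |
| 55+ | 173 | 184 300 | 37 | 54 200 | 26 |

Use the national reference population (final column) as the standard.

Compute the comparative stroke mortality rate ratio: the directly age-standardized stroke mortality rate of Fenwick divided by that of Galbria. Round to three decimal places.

Age-specific rates per 100 000 for Fenwick: 4.33, 6.72, 24.41, 31.95, 80.77, 93.87.
For Galbria: 4.93, 6.49, 11.90, 26.09, 47.46, 68.27.
Standard weights: 0.09, 0.02, 0.10, 0.27, 0.26, 0.26.
Fenwick: 0.0900×4.33 + 0.0200×6.72 + 0.1000×24.41 + 0.2700×31.95 + 0.2600×80.77 + 0.2600×93.87 = 56.9977 per 100 000.
Galbria: 0.0900×4.93 + 0.0200×6.49 + 0.1000×11.90 + 0.2700×26.09 + 0.2600×47.46 + 0.2600×68.27 = 38.8952 per 100 000.
Ratio = 56.9977 ÷ 38.8952 = 1.46542.

1.465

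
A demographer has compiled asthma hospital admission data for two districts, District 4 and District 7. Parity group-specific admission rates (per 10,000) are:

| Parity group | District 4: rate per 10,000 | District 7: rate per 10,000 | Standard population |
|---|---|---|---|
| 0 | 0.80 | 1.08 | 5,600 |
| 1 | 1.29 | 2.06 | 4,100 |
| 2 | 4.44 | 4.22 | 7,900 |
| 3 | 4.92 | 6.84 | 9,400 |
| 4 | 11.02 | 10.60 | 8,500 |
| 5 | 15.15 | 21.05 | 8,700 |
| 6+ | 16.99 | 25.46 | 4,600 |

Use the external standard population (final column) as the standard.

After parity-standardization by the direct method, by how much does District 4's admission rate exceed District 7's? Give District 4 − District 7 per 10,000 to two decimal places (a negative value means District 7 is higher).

-2.21

Standard total = 48,800; weights = 0.1148, 0.0840, 0.1619, 0.1926, 0.1742, 0.1783, 0.0943.
District 4: 0.1148×0.80 + 0.0840×1.29 + 0.1619×4.44 + 0.1926×4.92 + 0.1742×11.02 + 0.1783×15.15 + 0.0943×16.99 = 8.0886 per 10,000.
District 7: 0.1148×1.08 + 0.0840×2.06 + 0.1619×4.22 + 0.1926×6.84 + 0.1742×10.60 + 0.1783×21.05 + 0.0943×25.46 = 10.2967 per 10,000.
Difference = 8.0886 − 10.2967 = -2.2081.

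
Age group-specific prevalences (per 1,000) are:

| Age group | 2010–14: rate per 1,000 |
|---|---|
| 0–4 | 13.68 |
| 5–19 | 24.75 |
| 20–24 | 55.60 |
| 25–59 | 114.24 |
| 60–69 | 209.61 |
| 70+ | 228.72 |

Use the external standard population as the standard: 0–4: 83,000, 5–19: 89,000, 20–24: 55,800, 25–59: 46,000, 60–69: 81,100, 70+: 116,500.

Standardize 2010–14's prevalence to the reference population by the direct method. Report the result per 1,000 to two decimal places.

Standard total = 471,400; weights = 0.1761, 0.1888, 0.1184, 0.0976, 0.1720, 0.2471.
Standardized rate: 0.1761×13.68 + 0.1888×24.75 + 0.1184×55.60 + 0.0976×114.24 + 0.1720×209.61 + 0.2471×228.72 = 117.3970 per 1,000.

117.40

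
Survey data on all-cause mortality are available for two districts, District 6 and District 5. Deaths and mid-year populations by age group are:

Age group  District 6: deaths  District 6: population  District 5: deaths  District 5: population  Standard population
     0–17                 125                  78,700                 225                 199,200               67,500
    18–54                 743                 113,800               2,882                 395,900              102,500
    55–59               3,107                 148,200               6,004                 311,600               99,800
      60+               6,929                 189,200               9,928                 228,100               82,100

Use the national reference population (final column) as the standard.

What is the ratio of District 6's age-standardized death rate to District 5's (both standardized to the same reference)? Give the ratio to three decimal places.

0.930

Age-specific rates per 1,000 for District 6: 1.588, 6.529, 20.965, 36.623.
For District 5: 1.130, 7.280, 19.268, 43.525.
Standard total = 351,900; weights = 0.1918, 0.2913, 0.2836, 0.2333.
District 6: 0.1918×1.588 + 0.2913×6.529 + 0.2836×20.965 + 0.2333×36.623 = 16.6964 per 1,000.
District 5: 0.1918×1.130 + 0.2913×7.280 + 0.2836×19.268 + 0.2333×43.525 = 17.9561 per 1,000.
Ratio = 16.6964 ÷ 17.9561 = 0.92984.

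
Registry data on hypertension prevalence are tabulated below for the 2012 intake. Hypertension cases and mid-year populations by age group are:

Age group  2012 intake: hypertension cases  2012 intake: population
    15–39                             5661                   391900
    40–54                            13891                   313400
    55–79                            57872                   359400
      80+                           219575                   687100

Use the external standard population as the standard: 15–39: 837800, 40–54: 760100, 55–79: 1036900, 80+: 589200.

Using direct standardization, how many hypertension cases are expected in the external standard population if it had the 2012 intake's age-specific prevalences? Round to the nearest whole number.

401047

Age-specific rates per 1000 for the 2012 intake: 14.445, 44.324, 161.024, 319.568.
Expected hypertension cases = Σ (standard pop × age-specific rate ÷ 1000)
= 837800×14.445/1000 + 760100×44.324/1000 + 1036900×161.024/1000 + 589200×319.568/1000
= 12102.03 + 33690.33 + 166965.71 + 188289.32 = 401047.39.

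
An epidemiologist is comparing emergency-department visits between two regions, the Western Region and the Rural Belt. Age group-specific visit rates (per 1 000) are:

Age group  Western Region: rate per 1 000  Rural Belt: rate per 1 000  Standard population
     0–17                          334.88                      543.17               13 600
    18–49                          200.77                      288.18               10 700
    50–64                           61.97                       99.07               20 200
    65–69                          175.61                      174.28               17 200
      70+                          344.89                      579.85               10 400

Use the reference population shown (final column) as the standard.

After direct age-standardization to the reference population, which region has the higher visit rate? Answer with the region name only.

Standard total = 72 100; weights = 0.1886, 0.1484, 0.2802, 0.2386, 0.1442.
The Western Region: 0.1886×334.88 + 0.1484×200.77 + 0.2802×61.97 + 0.2386×175.61 + 0.1442×344.89 = 201.9660 per 1 000.
The Rural Belt: 0.1886×543.17 + 0.1484×288.18 + 0.2802×99.07 + 0.2386×174.28 + 0.1442×579.85 = 298.1957 per 1 000.

Rural Belt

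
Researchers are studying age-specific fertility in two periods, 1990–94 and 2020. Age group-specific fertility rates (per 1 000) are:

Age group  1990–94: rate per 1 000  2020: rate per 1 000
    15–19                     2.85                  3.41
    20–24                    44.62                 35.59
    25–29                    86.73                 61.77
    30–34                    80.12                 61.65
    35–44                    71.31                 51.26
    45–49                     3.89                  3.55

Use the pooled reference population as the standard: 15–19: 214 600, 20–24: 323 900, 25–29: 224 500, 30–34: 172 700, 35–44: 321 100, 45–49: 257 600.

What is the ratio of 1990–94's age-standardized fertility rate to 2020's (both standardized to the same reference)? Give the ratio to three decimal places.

Standard total = 1 514 400; weights = 0.1417, 0.2139, 0.1482, 0.1140, 0.2120, 0.1701.
1990–94: 0.1417×2.85 + 0.2139×44.62 + 0.1482×86.73 + 0.1140×80.12 + 0.2120×71.31 + 0.1701×3.89 = 47.7228 per 1 000.
2020: 0.1417×3.41 + 0.2139×35.59 + 0.1482×61.77 + 0.1140×61.65 + 0.2120×51.26 + 0.1701×3.55 = 35.7553 per 1 000.
Ratio = 47.7228 ÷ 35.7553 = 1.33471.

1.335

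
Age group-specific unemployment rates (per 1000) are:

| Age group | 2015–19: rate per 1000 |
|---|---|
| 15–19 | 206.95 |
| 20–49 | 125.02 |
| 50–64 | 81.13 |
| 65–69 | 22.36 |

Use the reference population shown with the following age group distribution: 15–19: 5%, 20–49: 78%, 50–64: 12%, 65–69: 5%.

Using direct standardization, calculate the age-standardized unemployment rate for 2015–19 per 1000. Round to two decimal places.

118.72

Standard weights: 0.05, 0.78, 0.12, 0.05.
Standardized rate: 0.0500×206.95 + 0.7800×125.02 + 0.1200×81.13 + 0.0500×22.36 = 118.7167 per 1000.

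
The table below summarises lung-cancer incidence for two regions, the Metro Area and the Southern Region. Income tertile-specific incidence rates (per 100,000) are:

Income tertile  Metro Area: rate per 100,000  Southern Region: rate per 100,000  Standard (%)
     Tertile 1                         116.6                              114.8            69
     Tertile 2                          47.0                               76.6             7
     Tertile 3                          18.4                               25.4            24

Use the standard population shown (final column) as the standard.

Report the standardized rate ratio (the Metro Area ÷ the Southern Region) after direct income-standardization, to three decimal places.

0.972

Standard weights: 0.69, 0.07, 0.24.
The Metro Area: 0.6900×116.6 + 0.0700×47.0 + 0.2400×18.4 = 88.1600 per 100,000.
The Southern Region: 0.6900×114.8 + 0.0700×76.6 + 0.2400×25.4 = 90.6700 per 100,000.
Ratio = 88.1600 ÷ 90.6700 = 0.97232.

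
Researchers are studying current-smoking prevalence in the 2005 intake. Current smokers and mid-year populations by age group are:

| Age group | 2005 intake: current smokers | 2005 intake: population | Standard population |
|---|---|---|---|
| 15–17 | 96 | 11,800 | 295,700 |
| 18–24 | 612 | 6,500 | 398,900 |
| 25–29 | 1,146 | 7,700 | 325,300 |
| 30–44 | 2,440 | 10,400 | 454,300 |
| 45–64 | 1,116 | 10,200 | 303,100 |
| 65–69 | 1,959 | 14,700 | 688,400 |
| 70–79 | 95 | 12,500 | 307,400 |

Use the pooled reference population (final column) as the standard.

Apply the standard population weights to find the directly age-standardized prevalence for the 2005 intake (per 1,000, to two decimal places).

Age-specific rates per 1,000 for the 2005 intake: 8.136, 94.154, 148.831, 234.615, 109.412, 133.265, 7.600.
Standard total = 2,773,100; weights = 0.1066, 0.1438, 0.1173, 0.1638, 0.1093, 0.2482, 0.1109.
Standardized rate: 0.1066×8.136 + 0.1438×94.154 + 0.1173×148.831 + 0.1638×234.615 + 0.1093×109.412 + 0.2482×133.265 + 0.1109×7.600 = 116.1887 per 1,000.

116.19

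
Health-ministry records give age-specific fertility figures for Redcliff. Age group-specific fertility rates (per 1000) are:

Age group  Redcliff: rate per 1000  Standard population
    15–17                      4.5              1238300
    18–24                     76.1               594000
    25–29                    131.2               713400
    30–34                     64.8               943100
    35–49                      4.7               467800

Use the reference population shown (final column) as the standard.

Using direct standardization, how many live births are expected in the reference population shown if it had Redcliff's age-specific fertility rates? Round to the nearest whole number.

207685

Expected live births = Σ (standard pop × age-specific rate ÷ 1000)
= 1238300×4.5/1000 + 594000×76.1/1000 + 713400×131.2/1000 + 943100×64.8/1000 + 467800×4.7/1000
= 5572.35 + 45203.40 + 93598.08 + 61112.88 + 2198.66 = 207685.37.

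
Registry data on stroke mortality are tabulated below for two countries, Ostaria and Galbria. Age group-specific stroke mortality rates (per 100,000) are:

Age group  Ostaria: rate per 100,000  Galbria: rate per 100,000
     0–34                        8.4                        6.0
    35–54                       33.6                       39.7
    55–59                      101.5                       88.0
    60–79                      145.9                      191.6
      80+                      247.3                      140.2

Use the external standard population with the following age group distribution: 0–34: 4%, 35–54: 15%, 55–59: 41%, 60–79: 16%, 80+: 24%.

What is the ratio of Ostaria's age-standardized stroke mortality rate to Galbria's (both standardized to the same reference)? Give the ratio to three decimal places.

1.217

Standard weights: 0.04, 0.15, 0.41, 0.16, 0.24.
Ostaria: 0.0400×8.4 + 0.1500×33.6 + 0.4100×101.5 + 0.1600×145.9 + 0.2400×247.3 = 129.6870 per 100,000.
Galbria: 0.0400×6.0 + 0.1500×39.7 + 0.4100×88.0 + 0.1600×191.6 + 0.2400×140.2 = 106.5790 per 100,000.
Ratio = 129.6870 ÷ 106.5790 = 1.21682.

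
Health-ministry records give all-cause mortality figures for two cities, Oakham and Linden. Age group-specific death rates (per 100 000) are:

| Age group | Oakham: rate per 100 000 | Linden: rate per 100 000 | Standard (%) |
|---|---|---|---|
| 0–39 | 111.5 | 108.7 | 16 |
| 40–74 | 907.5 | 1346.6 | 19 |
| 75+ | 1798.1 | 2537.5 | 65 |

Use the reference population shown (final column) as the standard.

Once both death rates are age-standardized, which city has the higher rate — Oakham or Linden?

Standard weights: 0.16, 0.19, 0.65.
Oakham: 0.1600×111.5 + 0.1900×907.5 + 0.6500×1798.1 = 1359.0300 per 100 000.
Linden: 0.1600×108.7 + 0.1900×1346.6 + 0.6500×2537.5 = 1922.6210 per 100 000.

Linden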